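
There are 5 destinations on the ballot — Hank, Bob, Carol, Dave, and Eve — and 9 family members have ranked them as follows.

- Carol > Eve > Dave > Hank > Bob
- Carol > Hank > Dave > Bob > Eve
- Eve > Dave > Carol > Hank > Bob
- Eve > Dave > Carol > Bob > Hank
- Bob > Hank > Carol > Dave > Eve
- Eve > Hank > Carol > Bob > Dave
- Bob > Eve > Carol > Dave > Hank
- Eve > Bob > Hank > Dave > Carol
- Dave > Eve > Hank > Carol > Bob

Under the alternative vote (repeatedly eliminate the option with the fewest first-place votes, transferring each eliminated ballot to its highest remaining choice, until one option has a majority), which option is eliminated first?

Hank

Round 1: Eve 4, Bob 2, Carol 2, Dave 1, Hank 0. Hank has the fewest and is eliminated.
Round 2: Eve 4, Bob 2, Carol 2, Dave 1. Dave has the fewest and is eliminated.
Round 3: Eve 5, Bob 2, Carol 2. Eve has a majority.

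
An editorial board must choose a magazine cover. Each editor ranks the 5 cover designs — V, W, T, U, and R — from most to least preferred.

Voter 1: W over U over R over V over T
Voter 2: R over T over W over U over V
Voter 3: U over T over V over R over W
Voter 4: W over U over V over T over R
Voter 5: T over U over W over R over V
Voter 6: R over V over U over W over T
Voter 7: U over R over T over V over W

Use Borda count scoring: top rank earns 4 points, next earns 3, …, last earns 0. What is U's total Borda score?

Borda scores:
  V: 1 + 0 + 2 + 2 + 0 + 3 + 1 = 9
  W: 4 + 2 + 0 + 4 + 2 + 1 + 0 = 13
  T: 0 + 3 + 3 + 1 + 4 + 0 + 2 = 13
  U: 3 + 1 + 4 + 3 + 3 + 2 + 4 = 20
  R: 2 + 4 + 1 + 0 + 1 + 4 + 3 = 15

20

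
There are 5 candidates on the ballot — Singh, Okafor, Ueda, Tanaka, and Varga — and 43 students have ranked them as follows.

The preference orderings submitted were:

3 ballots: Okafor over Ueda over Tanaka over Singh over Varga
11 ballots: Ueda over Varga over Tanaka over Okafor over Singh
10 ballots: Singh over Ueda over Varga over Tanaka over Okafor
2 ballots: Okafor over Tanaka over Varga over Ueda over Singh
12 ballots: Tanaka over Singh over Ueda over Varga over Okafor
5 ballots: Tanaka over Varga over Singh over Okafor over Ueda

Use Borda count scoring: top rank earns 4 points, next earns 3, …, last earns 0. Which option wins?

Tanaka

Borda scores:
  Singh: 3·1 + 11·0 + 10·4 + 2·0 + 12·3 + 5·2 = 89
  Okafor: 3·4 + 11·1 + 10·0 + 2·4 + 12·0 + 5·1 = 36
  Ueda: 3·3 + 11·4 + 10·3 + 2·1 + 12·2 + 5·0 = 109
  Tanaka: 3·2 + 11·2 + 10·1 + 2·3 + 12·4 + 5·4 = 112
  Varga: 3·0 + 11·3 + 10·2 + 2·2 + 12·1 + 5·3 = 84
Tanaka has the highest total.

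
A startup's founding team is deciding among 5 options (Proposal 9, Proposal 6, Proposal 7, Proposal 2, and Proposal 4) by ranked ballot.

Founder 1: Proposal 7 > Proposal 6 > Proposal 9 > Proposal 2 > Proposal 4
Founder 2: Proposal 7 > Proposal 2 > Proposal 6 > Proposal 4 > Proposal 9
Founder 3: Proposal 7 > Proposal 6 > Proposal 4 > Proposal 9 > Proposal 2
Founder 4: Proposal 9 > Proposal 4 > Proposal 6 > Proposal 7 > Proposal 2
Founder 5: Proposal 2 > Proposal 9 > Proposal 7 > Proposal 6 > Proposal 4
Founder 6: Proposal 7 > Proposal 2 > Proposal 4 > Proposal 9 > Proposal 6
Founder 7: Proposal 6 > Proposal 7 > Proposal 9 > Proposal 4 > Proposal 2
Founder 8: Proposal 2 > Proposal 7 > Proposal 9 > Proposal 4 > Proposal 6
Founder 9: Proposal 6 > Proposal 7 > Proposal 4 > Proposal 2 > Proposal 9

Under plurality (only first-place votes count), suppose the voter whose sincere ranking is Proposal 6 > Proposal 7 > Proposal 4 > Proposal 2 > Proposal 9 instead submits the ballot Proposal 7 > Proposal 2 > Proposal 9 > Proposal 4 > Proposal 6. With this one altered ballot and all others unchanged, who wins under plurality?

First-place totals with the altered ballot: Proposal 9 1, Proposal 6 1, Proposal 7 5, Proposal 2 2, Proposal 4 0.
The winner is unchanged: still Proposal 7.

Proposal 7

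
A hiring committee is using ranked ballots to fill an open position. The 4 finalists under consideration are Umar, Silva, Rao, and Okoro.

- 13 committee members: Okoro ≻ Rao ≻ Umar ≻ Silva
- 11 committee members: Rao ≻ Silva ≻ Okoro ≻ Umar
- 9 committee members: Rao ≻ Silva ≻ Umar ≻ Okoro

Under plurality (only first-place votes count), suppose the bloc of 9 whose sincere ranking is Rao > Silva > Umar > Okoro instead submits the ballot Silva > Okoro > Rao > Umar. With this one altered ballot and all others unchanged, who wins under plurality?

Okoro

First-place totals with the altered ballot: Umar 0, Silva 9, Rao 11, Okoro 13.
The switch changes the winner from Rao to Okoro.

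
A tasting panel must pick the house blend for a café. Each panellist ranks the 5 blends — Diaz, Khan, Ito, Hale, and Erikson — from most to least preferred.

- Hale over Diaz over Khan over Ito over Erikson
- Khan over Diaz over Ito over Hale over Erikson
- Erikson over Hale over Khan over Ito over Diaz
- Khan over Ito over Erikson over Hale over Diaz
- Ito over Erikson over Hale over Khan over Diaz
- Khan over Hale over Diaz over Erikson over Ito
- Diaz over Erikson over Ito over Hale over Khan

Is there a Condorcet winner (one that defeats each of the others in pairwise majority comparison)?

Head-to-head results (7 voters total):
Diaz vs Khan: Khan wins 5–2.
Diaz vs Ito: Diaz wins 4–3.
Diaz vs Hale: Hale wins 5–2.
Diaz vs Erikson: Diaz wins 4–3.
Khan vs Ito: Khan wins 5–2.
Khan vs Hale: Hale wins 4–3.
Khan vs Erikson: Khan wins 4–3.
Ito vs Hale: Ito wins 4–3.
Ito vs Erikson: Ito wins 4–3.
Hale vs Erikson: Erikson wins 4–3.
No candidate beats all others: Diaz beats Ito beats Hale beats Diaz, a majority cycle.

No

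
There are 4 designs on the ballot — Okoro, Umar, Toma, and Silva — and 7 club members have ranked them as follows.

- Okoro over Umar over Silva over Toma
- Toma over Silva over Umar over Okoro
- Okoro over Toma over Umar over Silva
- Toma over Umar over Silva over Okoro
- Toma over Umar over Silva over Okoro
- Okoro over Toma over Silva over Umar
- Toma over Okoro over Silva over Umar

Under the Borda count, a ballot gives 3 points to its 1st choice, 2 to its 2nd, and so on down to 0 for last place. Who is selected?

Toma

Borda scores:
  Okoro: 3 + 0 + 3 + 0 + 0 + 3 + 2 = 11
  Umar: 2 + 1 + 1 + 2 + 2 + 0 + 0 = 8
  Toma: 0 + 3 + 2 + 3 + 3 + 2 + 3 = 16
  Silva: 1 + 2 + 0 + 1 + 1 + 1 + 1 = 7
Toma has the highest total.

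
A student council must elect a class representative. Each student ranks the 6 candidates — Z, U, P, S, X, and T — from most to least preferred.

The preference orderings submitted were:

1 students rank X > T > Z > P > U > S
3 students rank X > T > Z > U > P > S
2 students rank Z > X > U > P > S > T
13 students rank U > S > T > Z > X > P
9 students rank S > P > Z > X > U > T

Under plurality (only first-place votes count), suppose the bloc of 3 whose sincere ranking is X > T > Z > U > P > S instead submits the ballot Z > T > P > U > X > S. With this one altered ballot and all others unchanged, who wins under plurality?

First-place totals with the altered ballot: Z 5, U 13, P 0, S 9, X 1, T 0.
The winner is unchanged: still U.

U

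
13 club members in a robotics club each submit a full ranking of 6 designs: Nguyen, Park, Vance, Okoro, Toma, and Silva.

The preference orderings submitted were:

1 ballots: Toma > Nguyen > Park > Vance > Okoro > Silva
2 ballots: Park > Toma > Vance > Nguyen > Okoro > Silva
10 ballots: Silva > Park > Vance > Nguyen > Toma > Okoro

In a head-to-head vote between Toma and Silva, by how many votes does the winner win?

7

Ballots ranking Toma above Silva: 1+2 = 3.
Ballots ranking Silva above Toma: 10.
Silva wins 10–3, a margin of 7.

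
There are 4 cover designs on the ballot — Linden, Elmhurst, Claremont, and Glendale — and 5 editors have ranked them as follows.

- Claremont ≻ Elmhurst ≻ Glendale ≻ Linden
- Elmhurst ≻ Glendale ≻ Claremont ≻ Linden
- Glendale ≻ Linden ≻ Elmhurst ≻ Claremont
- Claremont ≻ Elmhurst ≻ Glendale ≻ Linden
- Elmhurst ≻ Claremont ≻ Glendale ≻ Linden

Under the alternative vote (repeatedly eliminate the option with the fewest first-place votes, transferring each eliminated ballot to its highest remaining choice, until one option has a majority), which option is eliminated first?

Linden

Round 1: Elmhurst 2, Claremont 2, Glendale 1, Linden 0. Linden has the fewest and is eliminated.
Round 2: Elmhurst 2, Claremont 2, Glendale 1. Glendale has the fewest and is eliminated.
Round 3: Elmhurst 3, Claremont 2. Elmhurst has a majority.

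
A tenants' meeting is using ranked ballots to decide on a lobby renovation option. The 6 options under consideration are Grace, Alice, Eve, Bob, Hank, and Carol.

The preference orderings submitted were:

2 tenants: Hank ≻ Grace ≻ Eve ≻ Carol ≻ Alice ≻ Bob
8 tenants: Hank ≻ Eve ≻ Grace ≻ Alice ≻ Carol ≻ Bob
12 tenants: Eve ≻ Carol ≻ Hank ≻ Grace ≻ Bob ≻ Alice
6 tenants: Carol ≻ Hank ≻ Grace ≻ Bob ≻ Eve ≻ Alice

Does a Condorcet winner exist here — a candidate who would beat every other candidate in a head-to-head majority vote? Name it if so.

None — there is no Condorcet winner

Head-to-head results (28 voters total):
Grace vs Alice: Grace wins 28–0.
Grace vs Eve: Eve wins 20–8.
Grace vs Bob: Grace wins 28–0.
Grace vs Hank: Hank wins 28–0.
Grace vs Carol: Carol wins 18–10.
Alice vs Eve: Eve wins 28–0.
Alice vs Bob: Bob wins 18–10.
Alice vs Hank: Hank wins 28–0.
Alice vs Carol: Carol wins 20–8.
Eve vs Bob: Eve wins 22–6.
Eve vs Hank: Hank wins 16–12.
Eve vs Carol: Eve wins 22–6.
Bob vs Hank: Hank wins 28–0.
Bob vs Carol: Carol wins 28–0.
Hank vs Carol: Carol wins 18–10.
No candidate beats all others: Eve beats Carol beats Hank beats Eve, a majority cycle.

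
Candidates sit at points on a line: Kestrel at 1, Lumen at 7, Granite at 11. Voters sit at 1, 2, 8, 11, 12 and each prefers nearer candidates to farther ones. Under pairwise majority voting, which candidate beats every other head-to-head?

Lumen

With single-peaked preferences on a line, the Condorcet winner is the candidate closest to the median voter.
The median voter (position 8) is closest to Lumen at 7.
Check: Lumen vs Granite — voters closer to Lumen: 3 of 5.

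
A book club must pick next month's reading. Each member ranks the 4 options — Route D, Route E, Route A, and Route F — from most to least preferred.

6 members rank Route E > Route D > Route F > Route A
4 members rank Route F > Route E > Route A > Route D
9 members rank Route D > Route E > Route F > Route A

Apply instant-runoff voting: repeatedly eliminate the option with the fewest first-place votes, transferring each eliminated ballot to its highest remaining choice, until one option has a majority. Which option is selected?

Route E

Round 1: Route D 9, Route E 6, Route F 4, Route A 0. Route A has the fewest and is eliminated.
Round 2: Route D 9, Route E 6, Route F 4. Route F has the fewest and is eliminated.
Round 3: Route E 10, Route D 9. Route E has a majority.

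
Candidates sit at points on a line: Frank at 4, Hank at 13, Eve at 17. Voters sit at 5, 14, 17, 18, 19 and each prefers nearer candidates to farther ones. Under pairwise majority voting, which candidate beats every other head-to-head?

Eve

With single-peaked preferences on a line, the Condorcet winner is the candidate closest to the median voter.
The median voter (position 17) is closest to Eve at 17.
Check: Eve vs Frank — voters closer to Eve: 4 of 5.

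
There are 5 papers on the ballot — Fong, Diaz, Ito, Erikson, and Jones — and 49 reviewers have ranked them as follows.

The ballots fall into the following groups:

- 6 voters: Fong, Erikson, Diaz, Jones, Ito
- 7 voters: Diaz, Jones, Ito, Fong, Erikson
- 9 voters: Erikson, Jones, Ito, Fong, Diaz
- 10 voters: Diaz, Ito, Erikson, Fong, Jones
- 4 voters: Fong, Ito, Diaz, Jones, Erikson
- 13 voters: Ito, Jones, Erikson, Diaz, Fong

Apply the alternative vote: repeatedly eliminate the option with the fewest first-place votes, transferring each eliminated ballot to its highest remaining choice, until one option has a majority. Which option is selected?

Round 1: Diaz 17, Ito 13, Fong 10, Erikson 9, Jones 0. Jones has the fewest and is eliminated.
Round 2: Diaz 17, Ito 13, Fong 10, Erikson 9. Erikson has the fewest and is eliminated.
Round 3: Ito 22, Diaz 17, Fong 10. Fong has the fewest and is eliminated.
Round 4: Ito 26, Diaz 23. Ito has a majority.

Ito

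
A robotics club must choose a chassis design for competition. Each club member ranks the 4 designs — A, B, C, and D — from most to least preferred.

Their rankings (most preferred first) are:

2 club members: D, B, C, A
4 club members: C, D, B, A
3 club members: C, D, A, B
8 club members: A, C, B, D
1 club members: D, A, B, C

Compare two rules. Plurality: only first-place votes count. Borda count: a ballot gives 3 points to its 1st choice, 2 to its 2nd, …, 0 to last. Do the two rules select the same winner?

No

Plurality first-place counts: A 8, B 0, C 7, D 3 → A.
Borda totals: A 29, B 17, C 39, D 23 → C.
The two rules disagree: plurality picks A, Borda picks C.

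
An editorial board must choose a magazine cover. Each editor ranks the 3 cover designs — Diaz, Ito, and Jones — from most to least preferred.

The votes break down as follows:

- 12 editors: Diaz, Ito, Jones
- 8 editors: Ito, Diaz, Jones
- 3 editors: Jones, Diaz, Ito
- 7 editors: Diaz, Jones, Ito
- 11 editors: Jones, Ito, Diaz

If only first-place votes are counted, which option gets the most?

First-place vote totals:
  Diaz: 19
  Ito: 8
  Jones: 14
Diaz has the most first-place votes.

Diaz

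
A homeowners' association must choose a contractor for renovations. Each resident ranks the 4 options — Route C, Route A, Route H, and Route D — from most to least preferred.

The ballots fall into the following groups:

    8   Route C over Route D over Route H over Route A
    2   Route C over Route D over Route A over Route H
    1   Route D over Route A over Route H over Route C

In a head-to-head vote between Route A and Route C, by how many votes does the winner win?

Ballots ranking Route A above Route C: 1.
Ballots ranking Route C above Route A: 8+2 = 10.
Route C wins 10–1, a margin of 9.

9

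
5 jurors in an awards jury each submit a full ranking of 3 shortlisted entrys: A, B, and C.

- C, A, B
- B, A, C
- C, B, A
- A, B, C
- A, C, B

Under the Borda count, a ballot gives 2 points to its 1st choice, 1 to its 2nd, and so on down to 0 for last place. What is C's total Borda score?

5

Borda scores:
  A: 1 + 1 + 0 + 2 + 2 = 6
  B: 0 + 2 + 1 + 1 + 0 = 4
  C: 2 + 0 + 2 + 0 + 1 = 5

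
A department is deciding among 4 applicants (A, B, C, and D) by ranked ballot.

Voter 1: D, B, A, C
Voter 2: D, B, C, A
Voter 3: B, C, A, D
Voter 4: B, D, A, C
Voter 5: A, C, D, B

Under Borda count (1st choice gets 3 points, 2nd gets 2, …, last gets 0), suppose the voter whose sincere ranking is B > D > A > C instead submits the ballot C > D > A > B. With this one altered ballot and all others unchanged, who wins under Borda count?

D

Borda totals with the altered ballot: A 6, B 7, C 8, D 9.
The switch changes the winner from B to D.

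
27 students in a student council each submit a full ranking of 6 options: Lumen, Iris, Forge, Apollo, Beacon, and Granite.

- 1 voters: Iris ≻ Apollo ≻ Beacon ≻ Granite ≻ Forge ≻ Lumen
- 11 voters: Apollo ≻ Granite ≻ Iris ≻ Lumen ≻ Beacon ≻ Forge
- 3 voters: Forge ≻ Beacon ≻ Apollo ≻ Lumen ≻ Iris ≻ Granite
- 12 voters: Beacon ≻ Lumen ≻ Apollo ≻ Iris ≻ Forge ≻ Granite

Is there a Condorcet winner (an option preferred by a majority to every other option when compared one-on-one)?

Head-to-head results (27 voters total):
Lumen vs Iris: Lumen wins 15–12.
Lumen vs Forge: Lumen wins 23–4.
Lumen vs Apollo: Apollo wins 15–12.
Lumen vs Beacon: Beacon wins 16–11.
Lumen vs Granite: Lumen wins 15–12.
Iris vs Forge: Iris wins 24–3.
Iris vs Apollo: Apollo wins 26–1.
Iris vs Beacon: Beacon wins 15–12.
Iris vs Granite: Iris wins 16–11.
Forge vs Apollo: Apollo wins 24–3.
Forge vs Beacon: Beacon wins 24–3.
Forge vs Granite: Forge wins 15–12.
Apollo vs Beacon: Beacon wins 15–12.
Apollo vs Granite: Apollo wins 27–0.
Beacon vs Granite: Beacon wins 16–11.
Beacon beats each rival — Lumen (16–11), Iris (15–12), Forge (24–3), Apollo (15–12), Granite (16–11) — so Beacon is the Condorcet winner.

Yes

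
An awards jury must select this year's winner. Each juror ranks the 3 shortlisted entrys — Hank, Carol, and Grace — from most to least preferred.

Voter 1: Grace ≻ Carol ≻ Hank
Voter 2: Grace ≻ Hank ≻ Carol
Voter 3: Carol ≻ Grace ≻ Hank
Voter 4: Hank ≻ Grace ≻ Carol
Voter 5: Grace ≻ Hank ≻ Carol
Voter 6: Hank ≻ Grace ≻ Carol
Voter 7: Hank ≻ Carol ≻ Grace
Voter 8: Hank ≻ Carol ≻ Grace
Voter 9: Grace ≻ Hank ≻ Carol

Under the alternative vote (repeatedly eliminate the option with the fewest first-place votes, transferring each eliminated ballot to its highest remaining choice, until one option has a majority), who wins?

Grace

Round 1: Hank 4, Grace 4, Carol 1. Carol has the fewest and is eliminated.
Round 2: Grace 5, Hank 4. Grace has a majority.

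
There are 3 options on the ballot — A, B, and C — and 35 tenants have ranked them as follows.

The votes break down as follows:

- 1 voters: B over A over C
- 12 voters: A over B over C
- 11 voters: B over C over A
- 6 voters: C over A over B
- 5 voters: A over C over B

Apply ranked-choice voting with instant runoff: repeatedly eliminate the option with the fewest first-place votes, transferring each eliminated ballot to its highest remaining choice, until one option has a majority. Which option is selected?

Round 1: A 17, B 12, C 6. C has the fewest and is eliminated.
Round 2: A 23, B 12. A has a majority.

A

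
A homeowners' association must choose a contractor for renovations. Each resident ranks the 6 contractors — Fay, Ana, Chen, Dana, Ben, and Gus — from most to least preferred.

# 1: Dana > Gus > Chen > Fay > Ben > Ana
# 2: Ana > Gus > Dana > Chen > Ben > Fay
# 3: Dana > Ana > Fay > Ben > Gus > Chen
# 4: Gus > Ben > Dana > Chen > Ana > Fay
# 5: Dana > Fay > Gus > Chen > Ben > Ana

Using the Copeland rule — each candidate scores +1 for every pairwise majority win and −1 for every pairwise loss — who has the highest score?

Pairwise results:
  Fay vs Ana: Ana wins 3–2.
  Fay vs Chen: Chen wins 3–2.
  Fay vs Dana: Dana wins 5–0.
  Fay vs Ben: Fay wins 3–2.
  Fay vs Gus: Gus wins 3–2.
  Ana vs Chen: Chen wins 3–2.
  Ana vs Dana: Dana wins 4–1.
  Ana vs Ben: Ben wins 3–2.
  Ana vs Gus: Gus wins 3–2.
  Chen vs Dana: Dana wins 5–0.
  Chen vs Ben: Chen wins 3–2.
  Chen vs Gus: Gus wins 5–0.
  Dana vs Ben: Dana wins 4–1.
  Dana vs Gus: Dana wins 3–2.
  Ben vs Gus: Gus wins 4–1.
Copeland scores (wins − losses):
  Fay: 1 − 4 = -3
  Ana: 1 − 4 = -3
  Chen: 3 − 2 = 1
  Dana: 5 − 0 = 5
  Ben: 1 − 4 = -3
  Gus: 4 − 1 = 3
Dana has the best Copeland score.

Dana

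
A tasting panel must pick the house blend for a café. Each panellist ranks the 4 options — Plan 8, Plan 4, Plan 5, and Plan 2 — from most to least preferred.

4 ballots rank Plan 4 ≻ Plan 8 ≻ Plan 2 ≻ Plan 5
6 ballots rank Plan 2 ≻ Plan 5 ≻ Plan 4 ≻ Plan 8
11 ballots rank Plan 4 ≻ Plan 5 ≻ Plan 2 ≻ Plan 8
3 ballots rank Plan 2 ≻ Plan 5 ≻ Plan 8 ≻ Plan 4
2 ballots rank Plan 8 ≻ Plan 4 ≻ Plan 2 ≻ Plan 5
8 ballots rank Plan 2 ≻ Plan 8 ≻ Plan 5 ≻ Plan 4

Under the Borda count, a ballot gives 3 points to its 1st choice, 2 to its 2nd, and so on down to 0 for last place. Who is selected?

Plan 2

Borda scores:
  Plan 8: 4·2 + 6·0 + 11·0 + 3·1 + 2·3 + 8·2 = 33
  Plan 4: 4·3 + 6·1 + 11·3 + 3·0 + 2·2 + 8·0 = 55
  Plan 5: 4·0 + 6·2 + 11·2 + 3·2 + 2·0 + 8·1 = 48
  Plan 2: 4·1 + 6·3 + 11·1 + 3·3 + 2·1 + 8·3 = 68
Plan 2 has the highest total.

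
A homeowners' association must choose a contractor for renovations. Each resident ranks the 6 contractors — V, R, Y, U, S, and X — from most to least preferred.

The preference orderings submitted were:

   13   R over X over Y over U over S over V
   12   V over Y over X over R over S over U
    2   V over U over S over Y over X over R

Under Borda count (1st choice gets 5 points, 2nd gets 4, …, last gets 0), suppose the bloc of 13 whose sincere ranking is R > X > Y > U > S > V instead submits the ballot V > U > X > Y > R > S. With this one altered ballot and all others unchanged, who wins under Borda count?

Borda totals with the altered ballot: V 135, R 37, Y 78, U 60, S 18, X 77.
The switch changes the winner from Y to V.

V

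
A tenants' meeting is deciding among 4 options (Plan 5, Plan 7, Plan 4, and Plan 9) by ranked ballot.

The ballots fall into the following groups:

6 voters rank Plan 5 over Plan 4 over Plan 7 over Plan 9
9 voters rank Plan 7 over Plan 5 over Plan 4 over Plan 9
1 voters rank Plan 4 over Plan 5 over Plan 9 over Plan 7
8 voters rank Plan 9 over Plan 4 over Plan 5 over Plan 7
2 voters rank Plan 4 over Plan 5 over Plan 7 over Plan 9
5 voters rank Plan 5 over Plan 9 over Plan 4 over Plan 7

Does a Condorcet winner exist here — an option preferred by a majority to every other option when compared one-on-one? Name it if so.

Plan 5

Head-to-head results (31 voters total):
Plan 5 vs Plan 7: Plan 5 wins 22–9.
Plan 5 vs Plan 4: Plan 5 wins 20–11.
Plan 5 vs Plan 9: Plan 5 wins 23–8.
Plan 7 vs Plan 4: Plan 4 wins 22–9.
Plan 7 vs Plan 9: Plan 7 wins 17–14.
Plan 4 vs Plan 9: Plan 4 wins 18–13.
Plan 5 beats each rival — Plan 7 (22–9), Plan 4 (20–11), Plan 9 (23–8) — so Plan 5 is the Condorcet winner.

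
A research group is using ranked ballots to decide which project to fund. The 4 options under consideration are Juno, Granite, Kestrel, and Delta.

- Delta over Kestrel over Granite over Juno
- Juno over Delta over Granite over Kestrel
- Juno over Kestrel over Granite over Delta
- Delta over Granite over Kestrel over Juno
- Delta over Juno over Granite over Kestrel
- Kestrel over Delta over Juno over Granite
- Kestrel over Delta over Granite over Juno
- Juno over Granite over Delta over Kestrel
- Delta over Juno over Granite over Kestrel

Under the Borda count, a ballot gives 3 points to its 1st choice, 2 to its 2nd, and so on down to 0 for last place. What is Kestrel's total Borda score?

Borda scores:
  Juno: 0 + 3 + 3 + 0 + 2 + 1 + 0 + 3 + 2 = 14
  Granite: 1 + 1 + 1 + 2 + 1 + 0 + 1 + 2 + 1 = 10
  Kestrel: 2 + 0 + 2 + 1 + 0 + 3 + 3 + 0 + 0 = 11
  Delta: 3 + 2 + 0 + 3 + 3 + 2 + 2 + 1 + 3 = 19

11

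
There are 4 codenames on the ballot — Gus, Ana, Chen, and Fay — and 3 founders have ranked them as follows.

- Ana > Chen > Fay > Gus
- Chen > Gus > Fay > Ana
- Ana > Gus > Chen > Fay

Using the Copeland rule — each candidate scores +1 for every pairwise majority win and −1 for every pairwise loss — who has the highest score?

Ana

Pairwise results:
  Gus vs Ana: Ana wins 2–1.
  Gus vs Chen: Chen wins 2–1.
  Gus vs Fay: Gus wins 2–1.
  Ana vs Chen: Ana wins 2–1.
  Ana vs Fay: Ana wins 2–1.
  Chen vs Fay: Chen wins 3–0.
Copeland scores (wins − losses):
  Gus: 1 − 2 = -1
  Ana: 3 − 0 = 3
  Chen: 2 − 1 = 1
  Fay: 0 − 3 = -3
Ana has the best Copeland score.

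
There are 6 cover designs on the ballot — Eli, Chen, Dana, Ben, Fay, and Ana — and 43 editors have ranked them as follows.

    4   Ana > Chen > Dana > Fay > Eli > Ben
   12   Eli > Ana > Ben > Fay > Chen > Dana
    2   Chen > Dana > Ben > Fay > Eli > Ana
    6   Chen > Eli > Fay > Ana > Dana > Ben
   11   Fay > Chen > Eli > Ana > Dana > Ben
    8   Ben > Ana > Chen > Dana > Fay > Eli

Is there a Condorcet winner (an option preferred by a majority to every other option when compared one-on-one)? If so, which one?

Head-to-head results (43 voters total):
Eli vs Chen: Chen wins 31–12.
Eli vs Dana: Eli wins 29–14.
Eli vs Ben: Eli wins 33–10.
Eli vs Fay: Fay wins 25–18.
Eli vs Ana: Eli wins 31–12.
Chen vs Dana: Chen wins 43–0.
Chen vs Ben: Chen wins 23–20.
Chen vs Fay: Fay wins 23–20.
Chen vs Ana: Ana wins 24–19.
Dana vs Ben: Dana wins 23–20.
Dana vs Fay: Fay wins 29–14.
Dana vs Ana: Ana wins 41–2.
Ben vs Fay: Ben wins 22–21.
Ben vs Ana: Ana wins 33–10.
Fay vs Ana: Ana wins 24–19.
No candidate beats all others: Eli beats Ana beats Chen beats Eli, a majority cycle.

None — there is no Condorcet winner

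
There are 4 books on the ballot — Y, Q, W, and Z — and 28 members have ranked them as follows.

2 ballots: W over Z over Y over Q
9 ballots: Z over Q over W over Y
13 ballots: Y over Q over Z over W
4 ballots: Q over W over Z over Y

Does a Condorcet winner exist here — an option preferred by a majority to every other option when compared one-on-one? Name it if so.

Head-to-head results (28 voters total):
Y vs Q: Y wins 15–13.
Y vs W: W wins 15–13.
Y vs Z: Z wins 15–13.
Q vs W: Q wins 26–2.
Q vs Z: Q wins 17–11.
W vs Z: Z wins 22–6.
No candidate beats all others: Y beats Q beats W beats Y, a majority cycle.

There is no Condorcet winner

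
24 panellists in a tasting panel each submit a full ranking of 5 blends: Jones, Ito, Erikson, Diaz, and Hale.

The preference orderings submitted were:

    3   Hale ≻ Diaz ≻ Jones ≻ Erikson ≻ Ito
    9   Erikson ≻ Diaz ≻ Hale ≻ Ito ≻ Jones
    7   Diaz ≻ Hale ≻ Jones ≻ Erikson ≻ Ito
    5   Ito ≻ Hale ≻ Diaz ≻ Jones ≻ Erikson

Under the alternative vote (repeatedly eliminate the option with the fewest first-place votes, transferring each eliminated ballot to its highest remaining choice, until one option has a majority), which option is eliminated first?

Jones

Round 1: Erikson 9, Diaz 7, Ito 5, Hale 3, Jones 0. Jones has the fewest and is eliminated.
Round 2: Erikson 9, Diaz 7, Ito 5, Hale 3. Hale has the fewest and is eliminated.
Round 3: Diaz 10, Erikson 9, Ito 5. Ito has the fewest and is eliminated.
Round 4: Diaz 15, Erikson 9. Diaz has a majority.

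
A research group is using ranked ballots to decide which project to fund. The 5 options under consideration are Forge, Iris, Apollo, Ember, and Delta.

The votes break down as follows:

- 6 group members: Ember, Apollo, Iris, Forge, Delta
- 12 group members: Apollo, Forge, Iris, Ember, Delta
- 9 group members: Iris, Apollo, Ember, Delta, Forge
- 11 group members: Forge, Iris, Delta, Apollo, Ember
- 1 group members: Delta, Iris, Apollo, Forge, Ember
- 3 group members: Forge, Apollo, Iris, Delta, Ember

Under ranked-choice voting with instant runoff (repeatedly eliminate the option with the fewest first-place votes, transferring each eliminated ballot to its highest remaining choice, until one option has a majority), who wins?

Apollo

Round 1: Forge 14, Apollo 12, Iris 9, Ember 6, Delta 1. Delta has the fewest and is eliminated.
Round 2: Forge 14, Apollo 12, Iris 10, Ember 6. Ember has the fewest and is eliminated.
Round 3: Apollo 18, Forge 14, Iris 10. Iris has the fewest and is eliminated.
Round 4: Apollo 28, Forge 14. Apollo has a majority.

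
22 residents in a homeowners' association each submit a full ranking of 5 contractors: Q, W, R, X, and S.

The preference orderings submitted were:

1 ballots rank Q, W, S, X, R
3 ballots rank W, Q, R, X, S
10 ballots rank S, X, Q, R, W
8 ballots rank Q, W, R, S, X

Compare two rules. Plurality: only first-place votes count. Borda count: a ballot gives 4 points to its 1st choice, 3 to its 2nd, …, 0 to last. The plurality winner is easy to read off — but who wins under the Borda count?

Q

Plurality first-place counts: Q 9, W 3, R 0, X 0, S 10 → S.
Borda totals: Q 65, W 39, R 32, X 34, S 50 → Q.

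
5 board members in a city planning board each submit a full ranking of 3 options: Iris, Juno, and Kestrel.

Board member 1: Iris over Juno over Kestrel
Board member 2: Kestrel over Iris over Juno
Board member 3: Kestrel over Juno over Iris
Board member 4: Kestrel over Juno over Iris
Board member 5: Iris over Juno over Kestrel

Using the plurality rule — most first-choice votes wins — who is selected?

First-place vote totals:
  Iris: 2
  Juno: 0
  Kestrel: 3
Kestrel has the most first-place votes.

Kestrel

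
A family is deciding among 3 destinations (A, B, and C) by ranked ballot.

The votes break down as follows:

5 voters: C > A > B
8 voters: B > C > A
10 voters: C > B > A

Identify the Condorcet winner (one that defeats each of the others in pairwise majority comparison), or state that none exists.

Head-to-head results (23 voters total):
A vs B: B wins 18–5.
A vs C: C wins 23–0.
B vs C: C wins 15–8.
C beats each rival — A (23–0), B (15–8) — so C is the Condorcet winner.

C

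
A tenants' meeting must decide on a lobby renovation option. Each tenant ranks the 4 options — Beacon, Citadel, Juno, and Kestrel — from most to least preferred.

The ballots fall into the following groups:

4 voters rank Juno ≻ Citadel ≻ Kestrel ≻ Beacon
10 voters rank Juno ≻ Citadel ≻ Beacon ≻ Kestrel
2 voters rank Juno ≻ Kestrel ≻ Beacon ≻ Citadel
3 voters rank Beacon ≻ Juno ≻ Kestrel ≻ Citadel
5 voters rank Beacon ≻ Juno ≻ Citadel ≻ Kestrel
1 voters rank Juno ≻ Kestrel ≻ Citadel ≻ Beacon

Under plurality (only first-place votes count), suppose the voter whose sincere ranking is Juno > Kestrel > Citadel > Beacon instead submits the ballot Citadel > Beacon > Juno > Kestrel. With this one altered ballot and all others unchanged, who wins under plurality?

First-place totals with the altered ballot: Beacon 8, Citadel 1, Juno 16, Kestrel 0.
The winner is unchanged: still Juno.

Juno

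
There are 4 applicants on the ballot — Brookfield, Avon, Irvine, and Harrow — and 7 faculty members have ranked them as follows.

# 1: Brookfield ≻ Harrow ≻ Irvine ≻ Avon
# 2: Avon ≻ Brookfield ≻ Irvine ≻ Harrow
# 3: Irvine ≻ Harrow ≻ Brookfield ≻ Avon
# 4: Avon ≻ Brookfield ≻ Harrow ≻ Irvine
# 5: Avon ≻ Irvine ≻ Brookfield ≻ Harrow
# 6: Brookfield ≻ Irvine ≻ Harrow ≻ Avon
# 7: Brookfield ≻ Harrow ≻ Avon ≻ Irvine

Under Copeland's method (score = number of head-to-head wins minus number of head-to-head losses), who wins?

Brookfield

Pairwise results:
  Brookfield vs Avon: Brookfield wins 4–3.
  Brookfield vs Irvine: Brookfield wins 5–2.
  Brookfield vs Harrow: Brookfield wins 6–1.
  Avon vs Irvine: Avon wins 4–3.
  Avon vs Harrow: Harrow wins 4–3.
  Irvine vs Harrow: Irvine wins 4–3.
Copeland scores (wins − losses):
  Brookfield: 3 − 0 = 3
  Avon: 1 − 2 = -1
  Irvine: 1 − 2 = -1
  Harrow: 1 − 2 = -1
Brookfield has the best Copeland score.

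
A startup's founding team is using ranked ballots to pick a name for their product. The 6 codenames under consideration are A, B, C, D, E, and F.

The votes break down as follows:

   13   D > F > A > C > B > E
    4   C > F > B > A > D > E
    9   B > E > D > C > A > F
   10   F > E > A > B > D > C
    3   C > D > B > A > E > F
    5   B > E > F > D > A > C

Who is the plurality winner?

B

First-place vote totals:
  A: 0
  B: 14
  C: 7
  D: 13
  E: 0
  F: 10
B has the most first-place votes.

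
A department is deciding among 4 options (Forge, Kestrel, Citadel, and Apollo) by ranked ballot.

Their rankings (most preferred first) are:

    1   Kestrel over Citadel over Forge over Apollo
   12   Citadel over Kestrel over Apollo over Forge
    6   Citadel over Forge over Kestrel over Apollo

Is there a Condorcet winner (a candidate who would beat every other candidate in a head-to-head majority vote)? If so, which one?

Citadel

Head-to-head results (19 voters total):
Forge vs Kestrel: Kestrel wins 13–6.
Forge vs Citadel: Citadel wins 19–0.
Forge vs Apollo: Apollo wins 12–7.
Kestrel vs Citadel: Citadel wins 18–1.
Kestrel vs Apollo: Kestrel wins 19–0.
Citadel vs Apollo: Citadel wins 19–0.
Citadel beats each rival — Forge (19–0), Kestrel (18–1), Apollo (19–0) — so Citadel is the Condorcet winner.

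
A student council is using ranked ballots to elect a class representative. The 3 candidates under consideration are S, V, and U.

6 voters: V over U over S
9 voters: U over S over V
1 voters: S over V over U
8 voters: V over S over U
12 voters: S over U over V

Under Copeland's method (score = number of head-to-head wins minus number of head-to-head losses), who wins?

Pairwise results:
  S vs V: S wins 22–14.
  S vs U: S wins 21–15.
  V vs U: U wins 21–15.
Copeland scores (wins − losses):
  S: 2 − 0 = 2
  V: 0 − 2 = -2
  U: 1 − 1 = 0
S has the best Copeland score.

S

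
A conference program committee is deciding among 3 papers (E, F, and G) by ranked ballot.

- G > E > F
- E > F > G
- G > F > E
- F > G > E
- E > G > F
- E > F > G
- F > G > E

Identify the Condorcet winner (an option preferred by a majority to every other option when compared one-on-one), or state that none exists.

None — there is no Condorcet winner

Head-to-head results (7 voters total):
E vs F: E wins 4–3.
E vs G: G wins 4–3.
F vs G: F wins 4–3.
No candidate beats all others: E beats F beats G beats E, a majority cycle.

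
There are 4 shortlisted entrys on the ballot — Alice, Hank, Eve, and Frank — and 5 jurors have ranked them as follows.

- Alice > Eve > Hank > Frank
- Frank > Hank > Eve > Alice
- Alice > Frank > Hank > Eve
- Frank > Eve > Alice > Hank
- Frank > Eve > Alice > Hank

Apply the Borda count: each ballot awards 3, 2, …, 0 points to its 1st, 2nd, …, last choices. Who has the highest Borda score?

Frank

Borda scores:
  Alice: 3 + 0 + 3 + 1 + 1 = 8
  Hank: 1 + 2 + 1 + 0 + 0 = 4
  Eve: 2 + 1 + 0 + 2 + 2 = 7
  Frank: 0 + 3 + 2 + 3 + 3 = 11
Frank has the highest total.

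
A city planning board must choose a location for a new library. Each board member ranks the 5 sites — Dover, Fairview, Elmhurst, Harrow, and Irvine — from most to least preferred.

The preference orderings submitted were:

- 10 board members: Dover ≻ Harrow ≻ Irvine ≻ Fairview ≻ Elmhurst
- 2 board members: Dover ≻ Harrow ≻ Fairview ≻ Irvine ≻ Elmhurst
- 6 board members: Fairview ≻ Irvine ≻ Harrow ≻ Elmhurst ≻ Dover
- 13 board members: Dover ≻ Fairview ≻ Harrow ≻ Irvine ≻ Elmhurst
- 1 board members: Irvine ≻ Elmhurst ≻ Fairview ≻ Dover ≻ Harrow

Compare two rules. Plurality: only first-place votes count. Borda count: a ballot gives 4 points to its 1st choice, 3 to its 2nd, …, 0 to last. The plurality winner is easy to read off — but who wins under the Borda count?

Plurality first-place counts: Dover 25, Fairview 6, Elmhurst 0, Harrow 0, Irvine 1 → Dover.
Borda totals: Dover 101, Fairview 79, Elmhurst 9, Harrow 74, Irvine 57 → Dover.

Dover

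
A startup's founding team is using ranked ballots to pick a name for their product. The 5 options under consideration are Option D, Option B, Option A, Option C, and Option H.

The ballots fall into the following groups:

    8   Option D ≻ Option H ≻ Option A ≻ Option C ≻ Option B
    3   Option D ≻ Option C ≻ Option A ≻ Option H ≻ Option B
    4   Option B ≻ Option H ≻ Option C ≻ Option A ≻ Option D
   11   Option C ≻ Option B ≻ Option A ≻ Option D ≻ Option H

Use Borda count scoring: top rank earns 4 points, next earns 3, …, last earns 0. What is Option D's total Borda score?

Borda scores:
  Option D: 8·4 + 3·4 + 4·0 + 11·1 = 55
  Option B: 8·0 + 3·0 + 4·4 + 11·3 = 49
  Option A: 8·2 + 3·2 + 4·1 + 11·2 = 48
  Option C: 8·1 + 3·3 + 4·2 + 11·4 = 69
  Option H: 8·3 + 3·1 + 4·3 + 11·0 = 39

55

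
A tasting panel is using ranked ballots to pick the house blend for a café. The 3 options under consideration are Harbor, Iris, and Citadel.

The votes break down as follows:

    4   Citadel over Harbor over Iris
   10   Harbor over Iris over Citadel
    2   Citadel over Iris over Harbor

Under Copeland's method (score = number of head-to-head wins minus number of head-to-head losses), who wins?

Harbor

Pairwise results:
  Harbor vs Iris: Harbor wins 14–2.
  Harbor vs Citadel: Harbor wins 10–6.
  Iris vs Citadel: Iris wins 10–6.
Copeland scores (wins − losses):
  Harbor: 2 − 0 = 2
  Iris: 1 − 1 = 0
  Citadel: 0 − 2 = -2
Harbor has the best Copeland score.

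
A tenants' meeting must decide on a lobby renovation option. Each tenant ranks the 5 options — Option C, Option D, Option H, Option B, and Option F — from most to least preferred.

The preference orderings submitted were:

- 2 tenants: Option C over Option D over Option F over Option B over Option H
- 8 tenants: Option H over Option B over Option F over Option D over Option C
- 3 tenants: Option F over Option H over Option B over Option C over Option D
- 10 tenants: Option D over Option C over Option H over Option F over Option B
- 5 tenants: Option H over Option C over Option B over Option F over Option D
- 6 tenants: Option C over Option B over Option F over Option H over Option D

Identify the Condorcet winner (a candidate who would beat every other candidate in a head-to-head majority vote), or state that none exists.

Head-to-head results (34 voters total):
Option C vs Option D: Option D wins 18–16.
Option C vs Option H: Option C wins 18–16.
Option C vs Option B: Option C wins 23–11.
Option C vs Option F: Option C wins 23–11.
Option D vs Option H: Option H wins 22–12.
Option D vs Option B: Option B wins 22–12.
Option D vs Option F: Option F wins 22–12.
Option H vs Option B: Option H wins 26–8.
Option H vs Option F: Option H wins 23–11.
Option B vs Option F: Option B wins 19–15.
No candidate beats all others: Option C beats Option H beats Option D beats Option C, a majority cycle.

No Condorcet winner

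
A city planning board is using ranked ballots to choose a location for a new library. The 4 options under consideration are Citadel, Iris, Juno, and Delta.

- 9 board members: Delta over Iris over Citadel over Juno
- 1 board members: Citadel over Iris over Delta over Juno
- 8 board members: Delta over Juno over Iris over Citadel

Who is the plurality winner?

Delta

First-place vote totals:
  Citadel: 1
  Iris: 0
  Juno: 0
  Delta: 17
Delta has the most first-place votes.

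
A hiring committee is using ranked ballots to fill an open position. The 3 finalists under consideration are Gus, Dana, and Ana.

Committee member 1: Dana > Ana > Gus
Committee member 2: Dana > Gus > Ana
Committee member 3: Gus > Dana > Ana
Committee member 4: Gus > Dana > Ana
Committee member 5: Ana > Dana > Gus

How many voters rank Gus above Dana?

2

Ballots ranking Gus above Dana: 2.
Ballots ranking Dana above Gus: 3.
So 2 of 5 voters prefer Gus to Dana.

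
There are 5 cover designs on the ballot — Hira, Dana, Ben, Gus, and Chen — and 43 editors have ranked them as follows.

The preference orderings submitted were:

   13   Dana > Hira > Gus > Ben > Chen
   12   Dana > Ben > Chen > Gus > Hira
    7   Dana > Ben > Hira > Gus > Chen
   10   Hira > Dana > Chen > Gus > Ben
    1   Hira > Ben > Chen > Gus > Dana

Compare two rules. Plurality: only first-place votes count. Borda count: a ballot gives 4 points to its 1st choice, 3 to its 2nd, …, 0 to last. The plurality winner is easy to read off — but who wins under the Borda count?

Dana

Plurality first-place counts: Hira 11, Dana 32, Ben 0, Gus 0, Chen 0 → Dana.
Borda totals: Hira 97, Dana 158, Ben 73, Gus 56, Chen 46 → Dana.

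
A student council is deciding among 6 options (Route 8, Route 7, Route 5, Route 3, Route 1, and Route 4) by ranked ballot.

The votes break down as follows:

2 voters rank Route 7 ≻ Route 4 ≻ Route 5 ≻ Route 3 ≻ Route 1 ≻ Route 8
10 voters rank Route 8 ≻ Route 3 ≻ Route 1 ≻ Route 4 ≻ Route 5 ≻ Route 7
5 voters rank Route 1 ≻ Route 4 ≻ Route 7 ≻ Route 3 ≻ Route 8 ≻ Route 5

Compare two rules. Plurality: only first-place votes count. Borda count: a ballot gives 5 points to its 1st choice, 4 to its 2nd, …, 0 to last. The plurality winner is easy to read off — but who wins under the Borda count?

Route 1

Plurality first-place counts: Route 8 10, Route 7 2, Route 5 0, Route 3 0, Route 1 5, Route 4 0 → Route 8.
Borda totals: Route 8 55, Route 7 25, Route 5 16, Route 3 54, Route 1 57, Route 4 48 → Route 1.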